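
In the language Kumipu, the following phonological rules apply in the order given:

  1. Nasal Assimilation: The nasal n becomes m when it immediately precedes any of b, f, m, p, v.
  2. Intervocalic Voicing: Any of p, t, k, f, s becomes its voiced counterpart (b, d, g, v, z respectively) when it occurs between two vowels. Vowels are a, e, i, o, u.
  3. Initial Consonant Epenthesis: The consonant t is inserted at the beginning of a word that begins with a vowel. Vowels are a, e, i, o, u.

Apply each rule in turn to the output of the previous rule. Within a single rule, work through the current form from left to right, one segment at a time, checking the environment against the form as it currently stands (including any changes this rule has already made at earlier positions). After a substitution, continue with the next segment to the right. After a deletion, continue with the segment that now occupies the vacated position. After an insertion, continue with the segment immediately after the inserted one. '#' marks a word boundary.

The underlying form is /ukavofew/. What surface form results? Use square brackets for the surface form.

[tugavovew]

1 Nasal Assimilation: no change — [ukavofew]
2 Intervocalic Voicing: [ukavofew] → [ugavovew]
3 Initial Consonant Epenthesis: [ugavovew] → [tugavovew]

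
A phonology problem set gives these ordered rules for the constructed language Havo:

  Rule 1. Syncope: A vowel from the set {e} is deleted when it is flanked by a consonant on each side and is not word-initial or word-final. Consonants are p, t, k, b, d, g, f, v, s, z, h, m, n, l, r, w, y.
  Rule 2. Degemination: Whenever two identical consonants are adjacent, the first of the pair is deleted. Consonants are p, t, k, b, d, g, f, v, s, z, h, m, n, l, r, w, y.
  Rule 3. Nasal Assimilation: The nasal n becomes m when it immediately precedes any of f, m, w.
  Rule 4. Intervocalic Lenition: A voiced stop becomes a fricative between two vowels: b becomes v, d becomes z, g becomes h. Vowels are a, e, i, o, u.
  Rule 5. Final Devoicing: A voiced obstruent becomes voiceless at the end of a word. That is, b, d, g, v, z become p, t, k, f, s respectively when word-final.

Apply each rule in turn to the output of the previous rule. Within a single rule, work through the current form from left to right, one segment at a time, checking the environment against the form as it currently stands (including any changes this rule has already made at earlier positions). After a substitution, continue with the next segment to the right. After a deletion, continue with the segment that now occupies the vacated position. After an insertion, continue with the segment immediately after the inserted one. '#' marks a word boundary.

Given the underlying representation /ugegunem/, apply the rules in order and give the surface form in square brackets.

Rule 1 Syncope: [ugegunem] → [uggunm]
Rule 2 Degemination: [uggunm] → [ugunm]
Rule 3 Nasal Assimilation: [ugunm] → [ugumm]
Rule 4 Intervocalic Lenition: [ugumm] → [uhumm]
Rule 5 Final Devoicing: no change — [uhumm]

[uhumm]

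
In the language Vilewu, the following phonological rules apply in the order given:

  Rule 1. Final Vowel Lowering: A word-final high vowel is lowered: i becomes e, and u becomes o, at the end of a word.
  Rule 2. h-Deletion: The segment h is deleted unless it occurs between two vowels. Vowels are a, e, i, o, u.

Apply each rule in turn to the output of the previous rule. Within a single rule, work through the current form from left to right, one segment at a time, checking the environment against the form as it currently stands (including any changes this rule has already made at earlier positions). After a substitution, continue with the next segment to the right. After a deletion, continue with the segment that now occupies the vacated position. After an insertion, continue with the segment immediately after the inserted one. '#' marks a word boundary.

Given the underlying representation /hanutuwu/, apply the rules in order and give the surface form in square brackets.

Rule 1 Final Vowel Lowering: [hanutuwu] → [hanutuwo]
Rule 2 h-Deletion: [hanutuwo] → [anutuwo]

[anutuwo]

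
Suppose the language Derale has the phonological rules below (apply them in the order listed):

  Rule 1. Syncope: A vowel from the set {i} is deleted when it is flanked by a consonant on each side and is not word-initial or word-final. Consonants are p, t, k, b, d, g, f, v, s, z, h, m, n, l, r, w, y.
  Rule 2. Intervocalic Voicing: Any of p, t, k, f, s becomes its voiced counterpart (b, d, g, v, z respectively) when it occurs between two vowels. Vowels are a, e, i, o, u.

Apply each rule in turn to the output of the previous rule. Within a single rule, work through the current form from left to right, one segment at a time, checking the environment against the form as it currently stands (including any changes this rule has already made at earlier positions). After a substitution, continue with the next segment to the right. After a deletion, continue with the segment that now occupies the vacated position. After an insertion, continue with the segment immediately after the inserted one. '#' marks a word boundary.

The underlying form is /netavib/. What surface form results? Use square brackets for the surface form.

[nedavb]

Rule 1 Syncope: [netavib] → [netavb]
Rule 2 Intervocalic Voicing: [netavb] → [nedavb]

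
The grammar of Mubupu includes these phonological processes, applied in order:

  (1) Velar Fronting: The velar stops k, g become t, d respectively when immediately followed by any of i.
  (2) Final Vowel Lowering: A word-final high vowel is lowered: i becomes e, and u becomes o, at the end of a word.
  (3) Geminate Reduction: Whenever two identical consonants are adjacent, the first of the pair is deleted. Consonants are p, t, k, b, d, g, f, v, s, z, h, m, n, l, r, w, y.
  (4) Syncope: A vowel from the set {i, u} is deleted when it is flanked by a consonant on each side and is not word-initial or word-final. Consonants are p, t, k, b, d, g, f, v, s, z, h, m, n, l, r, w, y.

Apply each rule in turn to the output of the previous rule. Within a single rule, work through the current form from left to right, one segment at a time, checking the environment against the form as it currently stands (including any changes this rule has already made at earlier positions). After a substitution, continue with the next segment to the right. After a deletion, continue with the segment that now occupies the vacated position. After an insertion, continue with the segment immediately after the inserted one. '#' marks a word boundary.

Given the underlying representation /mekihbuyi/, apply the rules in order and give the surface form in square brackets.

(1) Velar Fronting: [mekihbuyi] → [metihbuyi]
(2) Final Vowel Lowering: [metihbuyi] → [metihbuye]
(3) Geminate Reduction: no change — [metihbuye]
(4) Syncope: [metihbuye] → [methbye]

[methbye]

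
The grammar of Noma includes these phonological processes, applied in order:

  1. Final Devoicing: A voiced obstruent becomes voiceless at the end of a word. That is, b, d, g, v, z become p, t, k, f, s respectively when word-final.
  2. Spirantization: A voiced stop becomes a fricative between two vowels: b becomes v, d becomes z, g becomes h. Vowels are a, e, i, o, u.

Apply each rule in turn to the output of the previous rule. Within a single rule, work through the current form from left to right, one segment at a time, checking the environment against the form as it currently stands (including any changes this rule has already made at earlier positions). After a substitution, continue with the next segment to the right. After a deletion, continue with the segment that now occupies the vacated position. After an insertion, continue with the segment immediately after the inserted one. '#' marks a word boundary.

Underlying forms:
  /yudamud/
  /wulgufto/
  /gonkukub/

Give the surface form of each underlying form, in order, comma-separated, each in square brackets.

/yudamud/:
  1 Final Devoicing: [yudamud] → [yudamut]
  2 Spirantization: [yudamut] → [yuzamut]
/wulgufto/:
  1 Final Devoicing: no change — [wulgufto]
  2 Spirantization: no change — [wulgufto]
/gonkukub/:
  1 Final Devoicing: [gonkukub] → [gonkukup]
  2 Spirantization: no change — [gonkukup]

[yuzamut], [wulgufto], [gonkukup]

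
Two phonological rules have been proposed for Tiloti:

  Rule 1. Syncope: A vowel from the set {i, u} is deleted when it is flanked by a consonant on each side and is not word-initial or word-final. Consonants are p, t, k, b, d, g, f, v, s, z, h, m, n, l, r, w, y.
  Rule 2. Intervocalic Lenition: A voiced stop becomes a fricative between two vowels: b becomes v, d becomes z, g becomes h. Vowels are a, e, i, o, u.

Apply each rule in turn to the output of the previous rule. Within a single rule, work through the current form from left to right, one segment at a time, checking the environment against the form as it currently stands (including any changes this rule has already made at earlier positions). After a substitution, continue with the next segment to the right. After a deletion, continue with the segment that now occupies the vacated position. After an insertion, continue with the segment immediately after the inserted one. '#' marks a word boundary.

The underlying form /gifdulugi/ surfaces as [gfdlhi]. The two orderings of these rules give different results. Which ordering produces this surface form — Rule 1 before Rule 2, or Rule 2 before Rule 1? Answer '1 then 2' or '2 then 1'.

2 then 1

Order 1 then 2:
  1 Syncope: [gifdulugi] → [gfdlgi]
  2 Intervocalic Lenition: no change — [gfdlgi]
  result: [gfdlgi]
Order 2 then 1:
  2 Intervocalic Lenition: [gifdulugi] → [gifduluhi]
  1 Syncope: [gifduluhi] → [gfdlhi]
  result: [gfdlhi]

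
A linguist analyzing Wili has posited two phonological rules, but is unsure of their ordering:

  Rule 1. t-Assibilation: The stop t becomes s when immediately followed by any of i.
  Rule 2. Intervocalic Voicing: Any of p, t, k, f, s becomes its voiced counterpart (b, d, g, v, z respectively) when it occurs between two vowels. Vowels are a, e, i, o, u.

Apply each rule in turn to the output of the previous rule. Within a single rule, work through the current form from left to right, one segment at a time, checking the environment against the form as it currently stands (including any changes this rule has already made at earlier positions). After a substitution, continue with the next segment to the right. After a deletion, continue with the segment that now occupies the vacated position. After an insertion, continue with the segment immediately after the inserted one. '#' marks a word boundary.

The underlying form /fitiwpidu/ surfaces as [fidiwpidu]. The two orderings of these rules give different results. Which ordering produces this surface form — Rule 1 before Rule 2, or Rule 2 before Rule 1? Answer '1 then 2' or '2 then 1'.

2 then 1

Order 1 then 2:
  1 t-Assibilation: [fitiwpidu] → [fisiwpidu]
  2 Intervocalic Voicing: [fisiwpidu] → [fiziwpidu]
  result: [fiziwpidu]
Order 2 then 1:
  2 Intervocalic Voicing: [fitiwpidu] → [fidiwpidu]
  1 t-Assibilation: no change — [fidiwpidu]
  result: [fidiwpidu]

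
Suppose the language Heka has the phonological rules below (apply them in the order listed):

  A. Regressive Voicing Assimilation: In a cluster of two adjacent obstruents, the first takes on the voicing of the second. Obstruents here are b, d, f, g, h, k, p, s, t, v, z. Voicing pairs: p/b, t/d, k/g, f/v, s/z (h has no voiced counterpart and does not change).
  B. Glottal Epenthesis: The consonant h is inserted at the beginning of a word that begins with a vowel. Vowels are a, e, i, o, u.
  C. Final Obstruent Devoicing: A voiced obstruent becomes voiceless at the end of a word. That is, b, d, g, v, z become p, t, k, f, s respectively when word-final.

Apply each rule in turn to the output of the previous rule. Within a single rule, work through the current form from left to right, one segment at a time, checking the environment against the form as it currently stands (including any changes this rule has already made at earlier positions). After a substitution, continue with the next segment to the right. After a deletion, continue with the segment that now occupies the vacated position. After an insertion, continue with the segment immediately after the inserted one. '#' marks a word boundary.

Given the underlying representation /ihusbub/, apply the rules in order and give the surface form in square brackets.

A Regressive Voicing Assimilation: [ihusbub] → [ihuzbub]
B Glottal Epenthesis: [ihuzbub] → [hihuzbub]
C Final Obstruent Devoicing: [hihuzbub] → [hihuzbup]

[hihuzbup]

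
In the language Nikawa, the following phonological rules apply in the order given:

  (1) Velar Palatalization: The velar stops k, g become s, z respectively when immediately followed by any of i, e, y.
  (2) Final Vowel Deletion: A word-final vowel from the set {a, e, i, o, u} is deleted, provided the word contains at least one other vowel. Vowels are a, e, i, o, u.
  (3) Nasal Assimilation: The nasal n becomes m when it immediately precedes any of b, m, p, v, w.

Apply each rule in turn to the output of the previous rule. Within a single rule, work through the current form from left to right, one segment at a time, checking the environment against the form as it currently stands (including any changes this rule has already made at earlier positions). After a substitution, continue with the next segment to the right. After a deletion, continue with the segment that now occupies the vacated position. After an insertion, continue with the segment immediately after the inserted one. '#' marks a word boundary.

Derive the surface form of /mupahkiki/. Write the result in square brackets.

(1) Velar Palatalization: [mupahkiki] → [mupahsisi]
(2) Final Vowel Deletion: [mupahsisi] → [mupahsis]
(3) Nasal Assimilation: no change — [mupahsis]

[mupahsis]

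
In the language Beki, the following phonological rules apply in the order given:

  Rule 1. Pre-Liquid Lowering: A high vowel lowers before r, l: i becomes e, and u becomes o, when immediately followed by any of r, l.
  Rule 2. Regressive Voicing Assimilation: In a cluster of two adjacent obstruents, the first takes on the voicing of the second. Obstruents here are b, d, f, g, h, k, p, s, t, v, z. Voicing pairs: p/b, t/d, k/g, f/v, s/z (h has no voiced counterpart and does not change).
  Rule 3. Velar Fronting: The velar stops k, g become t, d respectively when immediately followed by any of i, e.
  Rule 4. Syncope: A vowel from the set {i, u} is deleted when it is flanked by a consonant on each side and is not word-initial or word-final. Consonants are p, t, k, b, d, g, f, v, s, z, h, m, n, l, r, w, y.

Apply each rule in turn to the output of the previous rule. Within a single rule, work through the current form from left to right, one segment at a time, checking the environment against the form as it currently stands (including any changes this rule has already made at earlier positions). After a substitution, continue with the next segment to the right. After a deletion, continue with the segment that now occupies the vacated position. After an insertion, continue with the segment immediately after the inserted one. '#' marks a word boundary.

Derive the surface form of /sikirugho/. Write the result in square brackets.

[sterkho]

Rule 1 Pre-Liquid Lowering: [sikirugho] → [sikerugho]
Rule 2 Regressive Voicing Assimilation: [sikerugho] → [sikerukho]
Rule 3 Velar Fronting: [sikerukho] → [siterukho]
Rule 4 Syncope: [siterukho] → [sterkho]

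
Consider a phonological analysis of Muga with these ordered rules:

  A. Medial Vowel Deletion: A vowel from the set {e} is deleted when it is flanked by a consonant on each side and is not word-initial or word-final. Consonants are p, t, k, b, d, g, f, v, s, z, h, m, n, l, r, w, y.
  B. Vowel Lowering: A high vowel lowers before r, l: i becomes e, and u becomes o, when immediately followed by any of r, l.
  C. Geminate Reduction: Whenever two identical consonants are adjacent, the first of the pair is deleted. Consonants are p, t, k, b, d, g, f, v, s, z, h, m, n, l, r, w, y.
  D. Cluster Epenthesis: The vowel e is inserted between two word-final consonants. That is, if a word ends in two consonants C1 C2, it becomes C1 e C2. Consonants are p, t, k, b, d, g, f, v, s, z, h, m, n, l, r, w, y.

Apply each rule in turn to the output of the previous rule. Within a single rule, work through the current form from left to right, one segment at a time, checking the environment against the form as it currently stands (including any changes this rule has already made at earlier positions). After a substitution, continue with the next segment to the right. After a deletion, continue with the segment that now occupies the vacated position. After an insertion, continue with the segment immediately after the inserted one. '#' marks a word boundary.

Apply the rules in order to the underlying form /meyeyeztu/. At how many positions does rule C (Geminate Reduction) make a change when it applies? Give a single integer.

1

A Medial Vowel Deletion: [meyeyeztu] → [myyztu]
B Vowel Lowering: no change — [myyztu]
C Geminate Reduction: [myyztu] → [myztu]
D Cluster Epenthesis: no change — [myztu]
Rule C changed 1 position(s).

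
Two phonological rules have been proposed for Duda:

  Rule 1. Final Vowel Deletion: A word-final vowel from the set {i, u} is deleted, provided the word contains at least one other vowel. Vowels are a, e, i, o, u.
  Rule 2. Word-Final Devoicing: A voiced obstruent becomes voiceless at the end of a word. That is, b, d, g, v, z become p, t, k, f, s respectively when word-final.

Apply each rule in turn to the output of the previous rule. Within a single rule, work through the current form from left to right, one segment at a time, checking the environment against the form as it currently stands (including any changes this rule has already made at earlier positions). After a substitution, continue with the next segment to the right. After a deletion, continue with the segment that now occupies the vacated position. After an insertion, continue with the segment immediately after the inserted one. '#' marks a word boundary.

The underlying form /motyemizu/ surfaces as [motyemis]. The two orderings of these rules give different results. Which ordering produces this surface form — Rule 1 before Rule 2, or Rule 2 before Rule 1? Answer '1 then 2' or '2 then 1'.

1 then 2

Order 1 then 2:
  1 Final Vowel Deletion: [motyemizu] → [motyemiz]
  2 Word-Final Devoicing: [motyemiz] → [motyemis]
  result: [motyemis]
Order 2 then 1:
  2 Word-Final Devoicing: no change — [motyemizu]
  1 Final Vowel Deletion: [motyemizu] → [motyemiz]
  result: [motyemiz]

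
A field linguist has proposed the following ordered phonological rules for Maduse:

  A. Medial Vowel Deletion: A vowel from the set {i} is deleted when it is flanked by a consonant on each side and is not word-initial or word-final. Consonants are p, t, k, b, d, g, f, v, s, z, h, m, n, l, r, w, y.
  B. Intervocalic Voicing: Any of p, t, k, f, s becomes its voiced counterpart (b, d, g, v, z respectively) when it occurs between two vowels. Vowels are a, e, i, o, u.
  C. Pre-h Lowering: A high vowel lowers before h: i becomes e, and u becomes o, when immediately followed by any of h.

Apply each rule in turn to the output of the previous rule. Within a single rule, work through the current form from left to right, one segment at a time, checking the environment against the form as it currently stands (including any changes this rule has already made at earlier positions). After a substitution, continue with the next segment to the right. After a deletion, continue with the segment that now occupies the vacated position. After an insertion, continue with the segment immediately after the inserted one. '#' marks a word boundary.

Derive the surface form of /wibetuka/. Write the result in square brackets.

A Medial Vowel Deletion: [wibetuka] → [wbetuka]
B Intervocalic Voicing: [wbetuka] → [wbeduga]
C Pre-h Lowering: no change — [wbeduga]

[wbeduga]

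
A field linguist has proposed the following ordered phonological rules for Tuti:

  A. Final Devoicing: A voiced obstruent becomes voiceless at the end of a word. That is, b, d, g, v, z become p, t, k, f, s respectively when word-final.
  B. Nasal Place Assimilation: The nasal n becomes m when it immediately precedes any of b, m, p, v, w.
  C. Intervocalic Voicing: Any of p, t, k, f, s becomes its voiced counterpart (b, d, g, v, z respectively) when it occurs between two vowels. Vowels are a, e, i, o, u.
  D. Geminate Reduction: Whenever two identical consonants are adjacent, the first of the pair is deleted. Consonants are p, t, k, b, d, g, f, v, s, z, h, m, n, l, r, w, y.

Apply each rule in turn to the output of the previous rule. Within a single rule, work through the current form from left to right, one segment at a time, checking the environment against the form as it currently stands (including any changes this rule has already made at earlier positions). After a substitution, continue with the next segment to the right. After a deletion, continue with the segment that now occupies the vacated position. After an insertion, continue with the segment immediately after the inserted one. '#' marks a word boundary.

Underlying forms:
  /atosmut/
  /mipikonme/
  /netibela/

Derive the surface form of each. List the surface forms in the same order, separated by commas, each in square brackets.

[adosmut], [mibigome], [nedibela]

/atosmut/:
  A Final Devoicing: no change — [atosmut]
  B Nasal Place Assimilation: no change — [atosmut]
  C Intervocalic Voicing: [atosmut] → [adosmut]
  D Geminate Reduction: no change — [adosmut]
/mipikonme/:
  A Final Devoicing: no change — [mipikonme]
  B Nasal Place Assimilation: [mipikonme] → [mipikomme]
  C Intervocalic Voicing: [mipikomme] → [mibigomme]
  D Geminate Reduction: [mibigomme] → [mibigome]
/netibela/:
  A Final Devoicing: no change — [netibela]
  B Nasal Place Assimilation: no change — [netibela]
  C Intervocalic Voicing: [netibela] → [nedibela]
  D Geminate Reduction: no change — [nedibela]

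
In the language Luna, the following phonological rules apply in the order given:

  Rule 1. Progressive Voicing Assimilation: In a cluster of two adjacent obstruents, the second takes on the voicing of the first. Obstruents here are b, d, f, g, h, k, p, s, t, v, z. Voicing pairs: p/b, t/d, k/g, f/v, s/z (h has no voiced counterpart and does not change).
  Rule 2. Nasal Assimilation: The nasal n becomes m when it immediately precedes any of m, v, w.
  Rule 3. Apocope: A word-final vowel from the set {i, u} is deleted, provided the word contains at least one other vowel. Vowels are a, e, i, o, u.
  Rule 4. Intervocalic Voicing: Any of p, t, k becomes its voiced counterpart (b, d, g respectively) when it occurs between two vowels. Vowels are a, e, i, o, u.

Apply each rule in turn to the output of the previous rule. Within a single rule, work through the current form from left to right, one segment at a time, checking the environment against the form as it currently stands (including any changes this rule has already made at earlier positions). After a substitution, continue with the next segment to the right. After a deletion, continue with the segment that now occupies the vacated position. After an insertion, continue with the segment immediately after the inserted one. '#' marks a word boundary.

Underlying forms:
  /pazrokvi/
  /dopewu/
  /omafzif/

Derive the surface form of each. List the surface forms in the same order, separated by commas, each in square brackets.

/pazrokvi/:
  Rule 1 Progressive Voicing Assimilation: [pazrokvi] → [pazrokfi]
  Rule 2 Nasal Assimilation: no change — [pazrokfi]
  Rule 3 Apocope: [pazrokfi] → [pazrokf]
  Rule 4 Intervocalic Voicing: no change — [pazrokf]
/dopewu/:
  Rule 1 Progressive Voicing Assimilation: no change — [dopewu]
  Rule 2 Nasal Assimilation: no change — [dopewu]
  Rule 3 Apocope: [dopewu] → [dopew]
  Rule 4 Intervocalic Voicing: [dopew] → [dobew]
/omafzif/:
  Rule 1 Progressive Voicing Assimilation: [omafzif] → [omafsif]
  Rule 2 Nasal Assimilation: no change — [omafsif]
  Rule 3 Apocope: no change — [omafsif]
  Rule 4 Intervocalic Voicing: no change — [omafsif]

[pazrokf], [dobew], [omafsif]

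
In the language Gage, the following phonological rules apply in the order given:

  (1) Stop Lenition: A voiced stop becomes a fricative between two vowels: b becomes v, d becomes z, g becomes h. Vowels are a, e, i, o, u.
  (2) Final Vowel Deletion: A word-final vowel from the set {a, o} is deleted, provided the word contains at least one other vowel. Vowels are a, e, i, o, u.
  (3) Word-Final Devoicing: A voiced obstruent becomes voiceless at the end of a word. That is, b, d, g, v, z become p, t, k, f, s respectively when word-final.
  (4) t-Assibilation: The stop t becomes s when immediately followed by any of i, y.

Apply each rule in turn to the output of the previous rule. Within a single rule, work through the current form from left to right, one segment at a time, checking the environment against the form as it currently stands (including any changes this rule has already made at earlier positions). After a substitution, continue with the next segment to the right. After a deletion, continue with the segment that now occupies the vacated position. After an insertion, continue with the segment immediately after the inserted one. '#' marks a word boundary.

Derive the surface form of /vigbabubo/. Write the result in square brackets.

(1) Stop Lenition: [vigbabubo] → [vigbavuvo]
(2) Final Vowel Deletion: [vigbavuvo] → [vigbavuv]
(3) Word-Final Devoicing: [vigbavuv] → [vigbavuf]
(4) t-Assibilation: no change — [vigbavuf]

[vigbavuf]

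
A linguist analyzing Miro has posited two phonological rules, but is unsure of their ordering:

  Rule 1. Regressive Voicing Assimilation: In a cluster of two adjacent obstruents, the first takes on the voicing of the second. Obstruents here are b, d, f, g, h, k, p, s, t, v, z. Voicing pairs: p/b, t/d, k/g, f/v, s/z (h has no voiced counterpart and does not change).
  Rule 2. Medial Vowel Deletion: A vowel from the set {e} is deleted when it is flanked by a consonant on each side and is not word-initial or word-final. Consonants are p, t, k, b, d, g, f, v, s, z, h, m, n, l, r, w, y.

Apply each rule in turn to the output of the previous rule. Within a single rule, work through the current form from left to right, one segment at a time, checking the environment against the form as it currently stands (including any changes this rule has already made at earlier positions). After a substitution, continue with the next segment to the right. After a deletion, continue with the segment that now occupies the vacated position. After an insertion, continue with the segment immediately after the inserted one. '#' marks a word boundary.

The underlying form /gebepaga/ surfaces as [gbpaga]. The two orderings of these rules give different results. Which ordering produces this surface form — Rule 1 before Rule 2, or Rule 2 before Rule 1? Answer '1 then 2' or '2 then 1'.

Order 1 then 2:
  1 Regressive Voicing Assimilation: no change — [gebepaga]
  2 Medial Vowel Deletion: [gebepaga] → [gbpaga]
  result: [gbpaga]
Order 2 then 1:
  2 Medial Vowel Deletion: [gebepaga] → [gbpaga]
  1 Regressive Voicing Assimilation: [gbpaga] → [gppaga]
  result: [gppaga]

1 then 2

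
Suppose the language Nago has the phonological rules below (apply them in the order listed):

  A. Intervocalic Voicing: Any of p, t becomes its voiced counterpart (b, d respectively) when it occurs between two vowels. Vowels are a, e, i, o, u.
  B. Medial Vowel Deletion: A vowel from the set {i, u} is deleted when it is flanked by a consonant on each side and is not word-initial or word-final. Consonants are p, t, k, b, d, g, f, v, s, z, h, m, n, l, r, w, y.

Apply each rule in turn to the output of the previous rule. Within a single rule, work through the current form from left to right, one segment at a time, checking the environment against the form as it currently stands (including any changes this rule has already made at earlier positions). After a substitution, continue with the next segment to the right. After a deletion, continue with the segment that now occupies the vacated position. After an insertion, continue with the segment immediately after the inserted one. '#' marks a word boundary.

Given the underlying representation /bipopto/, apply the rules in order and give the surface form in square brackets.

A Intervocalic Voicing: [bipopto] → [bibopto]
B Medial Vowel Deletion: [bibopto] → [bbopto]

[bbopto]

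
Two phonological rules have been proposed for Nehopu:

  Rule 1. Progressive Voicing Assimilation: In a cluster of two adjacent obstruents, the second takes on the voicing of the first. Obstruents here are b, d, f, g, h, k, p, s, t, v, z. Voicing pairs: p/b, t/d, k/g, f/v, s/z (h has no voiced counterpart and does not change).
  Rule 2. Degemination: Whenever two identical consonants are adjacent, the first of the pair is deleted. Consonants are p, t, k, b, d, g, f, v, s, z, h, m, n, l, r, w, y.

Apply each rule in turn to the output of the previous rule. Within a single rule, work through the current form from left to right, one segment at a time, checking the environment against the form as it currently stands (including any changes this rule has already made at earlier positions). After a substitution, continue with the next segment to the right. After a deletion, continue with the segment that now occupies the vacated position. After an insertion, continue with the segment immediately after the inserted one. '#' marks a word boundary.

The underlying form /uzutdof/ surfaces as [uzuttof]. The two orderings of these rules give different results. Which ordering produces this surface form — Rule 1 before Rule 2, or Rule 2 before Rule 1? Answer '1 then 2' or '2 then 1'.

2 then 1

Order 1 then 2:
  1 Progressive Voicing Assimilation: [uzutdof] → [uzuttof]
  2 Degemination: [uzuttof] → [uzutof]
  result: [uzutof]
Order 2 then 1:
  2 Degemination: no change — [uzutdof]
  1 Progressive Voicing Assimilation: [uzutdof] → [uzuttof]
  result: [uzuttof]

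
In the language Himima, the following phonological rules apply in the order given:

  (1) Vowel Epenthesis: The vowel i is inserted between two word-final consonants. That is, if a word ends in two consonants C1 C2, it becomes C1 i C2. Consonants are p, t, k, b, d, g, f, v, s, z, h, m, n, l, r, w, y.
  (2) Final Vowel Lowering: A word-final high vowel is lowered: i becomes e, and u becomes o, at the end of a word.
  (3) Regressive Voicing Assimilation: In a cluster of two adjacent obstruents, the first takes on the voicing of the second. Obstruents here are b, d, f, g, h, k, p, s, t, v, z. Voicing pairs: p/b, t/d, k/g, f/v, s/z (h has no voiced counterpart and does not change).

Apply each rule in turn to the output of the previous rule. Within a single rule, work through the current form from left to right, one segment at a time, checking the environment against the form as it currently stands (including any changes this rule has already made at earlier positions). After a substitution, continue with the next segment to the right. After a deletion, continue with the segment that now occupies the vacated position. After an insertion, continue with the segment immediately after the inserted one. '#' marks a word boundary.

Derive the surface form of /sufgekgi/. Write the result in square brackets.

(1) Vowel Epenthesis: no change — [sufgekgi]
(2) Final Vowel Lowering: [sufgekgi] → [sufgekge]
(3) Regressive Voicing Assimilation: [sufgekge] → [suvgegge]

[suvgegge]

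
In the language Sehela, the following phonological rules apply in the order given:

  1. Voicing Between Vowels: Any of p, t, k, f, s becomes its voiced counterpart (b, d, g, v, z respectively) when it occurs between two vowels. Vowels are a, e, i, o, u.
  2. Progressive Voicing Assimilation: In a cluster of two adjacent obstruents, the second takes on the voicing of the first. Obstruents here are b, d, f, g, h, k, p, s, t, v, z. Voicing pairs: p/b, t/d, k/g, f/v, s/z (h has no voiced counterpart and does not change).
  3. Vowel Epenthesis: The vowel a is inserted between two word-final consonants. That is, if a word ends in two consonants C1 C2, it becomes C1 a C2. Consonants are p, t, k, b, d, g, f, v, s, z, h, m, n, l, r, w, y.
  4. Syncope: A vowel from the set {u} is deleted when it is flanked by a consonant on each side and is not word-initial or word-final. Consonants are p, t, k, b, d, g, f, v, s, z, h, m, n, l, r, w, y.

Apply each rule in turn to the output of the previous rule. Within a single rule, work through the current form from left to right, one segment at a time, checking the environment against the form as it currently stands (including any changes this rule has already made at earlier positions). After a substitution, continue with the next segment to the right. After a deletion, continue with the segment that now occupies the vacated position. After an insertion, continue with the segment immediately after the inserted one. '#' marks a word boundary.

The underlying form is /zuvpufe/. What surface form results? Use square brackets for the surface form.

1 Voicing Between Vowels: [zuvpufe] → [zuvpuve]
2 Progressive Voicing Assimilation: [zuvpuve] → [zuvbuve]
3 Vowel Epenthesis: no change — [zuvbuve]
4 Syncope: [zuvbuve] → [zvbve]

[zvbve]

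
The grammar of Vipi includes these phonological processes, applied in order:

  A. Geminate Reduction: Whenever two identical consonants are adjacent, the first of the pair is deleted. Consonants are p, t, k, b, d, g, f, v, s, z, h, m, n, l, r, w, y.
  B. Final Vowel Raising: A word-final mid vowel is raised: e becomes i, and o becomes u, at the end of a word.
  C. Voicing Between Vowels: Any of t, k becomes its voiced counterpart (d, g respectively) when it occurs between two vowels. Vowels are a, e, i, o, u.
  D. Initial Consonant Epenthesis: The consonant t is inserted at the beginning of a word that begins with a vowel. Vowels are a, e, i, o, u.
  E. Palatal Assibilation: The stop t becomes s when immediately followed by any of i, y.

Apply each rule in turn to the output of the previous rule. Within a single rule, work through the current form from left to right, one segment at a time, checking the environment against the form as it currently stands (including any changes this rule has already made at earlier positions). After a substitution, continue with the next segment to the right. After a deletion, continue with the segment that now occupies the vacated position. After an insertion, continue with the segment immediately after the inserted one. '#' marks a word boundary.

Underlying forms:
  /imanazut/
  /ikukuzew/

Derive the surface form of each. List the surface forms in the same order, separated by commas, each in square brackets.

[simanazut], [siguguzew]

/imanazut/:
  A Geminate Reduction: no change — [imanazut]
  B Final Vowel Raising: no change — [imanazut]
  C Voicing Between Vowels: no change — [imanazut]
  D Initial Consonant Epenthesis: [imanazut] → [timanazut]
  E Palatal Assibilation: [timanazut] → [simanazut]
/ikukuzew/:
  A Geminate Reduction: no change — [ikukuzew]
  B Final Vowel Raising: no change — [ikukuzew]
  C Voicing Between Vowels: [ikukuzew] → [iguguzew]
  D Initial Consonant Epenthesis: [iguguzew] → [tiguguzew]
  E Palatal Assibilation: [tiguguzew] → [siguguzew]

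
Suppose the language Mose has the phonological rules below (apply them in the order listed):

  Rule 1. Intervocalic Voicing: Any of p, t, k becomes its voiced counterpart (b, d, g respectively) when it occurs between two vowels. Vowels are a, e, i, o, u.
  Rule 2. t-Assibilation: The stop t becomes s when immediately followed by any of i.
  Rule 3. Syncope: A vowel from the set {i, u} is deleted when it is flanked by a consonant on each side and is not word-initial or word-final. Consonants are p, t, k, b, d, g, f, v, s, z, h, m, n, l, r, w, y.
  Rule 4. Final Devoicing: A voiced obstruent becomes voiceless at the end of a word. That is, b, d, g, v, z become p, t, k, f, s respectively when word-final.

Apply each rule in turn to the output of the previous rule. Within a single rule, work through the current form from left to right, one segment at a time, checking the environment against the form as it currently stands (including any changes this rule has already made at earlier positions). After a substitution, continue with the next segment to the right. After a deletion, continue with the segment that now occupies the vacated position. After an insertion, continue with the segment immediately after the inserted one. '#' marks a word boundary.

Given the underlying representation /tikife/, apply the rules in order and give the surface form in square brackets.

Rule 1 Intervocalic Voicing: [tikife] → [tigife]
Rule 2 t-Assibilation: [tigife] → [sigife]
Rule 3 Syncope: [sigife] → [sgfe]
Rule 4 Final Devoicing: no change — [sgfe]

[sgfe]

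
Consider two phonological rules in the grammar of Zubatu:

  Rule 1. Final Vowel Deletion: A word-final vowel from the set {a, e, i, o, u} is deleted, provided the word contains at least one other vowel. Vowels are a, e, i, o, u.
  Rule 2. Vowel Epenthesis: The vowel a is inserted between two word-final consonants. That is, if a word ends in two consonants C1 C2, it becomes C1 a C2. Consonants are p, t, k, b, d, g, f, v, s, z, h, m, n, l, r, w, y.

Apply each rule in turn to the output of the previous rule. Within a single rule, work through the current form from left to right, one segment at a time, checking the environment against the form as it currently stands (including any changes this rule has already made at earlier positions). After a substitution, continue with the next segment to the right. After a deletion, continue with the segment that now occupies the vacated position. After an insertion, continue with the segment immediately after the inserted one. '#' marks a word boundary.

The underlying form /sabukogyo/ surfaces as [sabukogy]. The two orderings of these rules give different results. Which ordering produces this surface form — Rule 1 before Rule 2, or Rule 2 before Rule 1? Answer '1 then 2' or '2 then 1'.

Order 1 then 2:
  1 Final Vowel Deletion: [sabukogyo] → [sabukogy]
  2 Vowel Epenthesis: [sabukogy] → [sabukogay]
  result: [sabukogay]
Order 2 then 1:
  2 Vowel Epenthesis: no change — [sabukogyo]
  1 Final Vowel Deletion: [sabukogyo] → [sabukogy]
  result: [sabukogy]

2 then 1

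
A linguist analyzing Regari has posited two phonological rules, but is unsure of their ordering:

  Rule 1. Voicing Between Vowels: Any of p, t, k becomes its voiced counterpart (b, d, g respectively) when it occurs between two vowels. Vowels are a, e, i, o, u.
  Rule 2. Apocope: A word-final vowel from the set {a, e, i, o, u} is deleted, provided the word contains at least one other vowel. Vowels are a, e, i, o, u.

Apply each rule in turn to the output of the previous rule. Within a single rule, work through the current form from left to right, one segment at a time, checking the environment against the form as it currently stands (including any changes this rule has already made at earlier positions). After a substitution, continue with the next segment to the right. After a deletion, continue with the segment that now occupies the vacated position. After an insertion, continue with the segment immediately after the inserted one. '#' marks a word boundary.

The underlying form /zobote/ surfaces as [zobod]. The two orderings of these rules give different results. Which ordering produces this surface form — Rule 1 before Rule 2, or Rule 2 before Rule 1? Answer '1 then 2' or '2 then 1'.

Order 1 then 2:
  1 Voicing Between Vowels: [zobote] → [zobode]
  2 Apocope: [zobode] → [zobod]
  result: [zobod]
Order 2 then 1:
  2 Apocope: [zobote] → [zobot]
  1 Voicing Between Vowels: no change — [zobot]
  result: [zobot]

1 then 2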